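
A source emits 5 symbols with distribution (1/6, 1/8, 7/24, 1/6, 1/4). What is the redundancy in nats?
0.0463 nats

Redundancy measures how far a source is from maximum entropy:
R = H_max - H(X)

Maximum entropy for 5 symbols: H_max = log_e(5) = 1.6094 nats
Actual entropy: H(X) = 1.5631 nats
Redundancy: R = 1.6094 - 1.5631 = 0.0463 nats

This redundancy represents potential for compression: the source could be compressed by 0.0463 nats per symbol.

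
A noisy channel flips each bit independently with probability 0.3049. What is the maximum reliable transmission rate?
0.1128 bits

For a binary symmetric channel (BSC) with error probability p:
Capacity C = 1 - H(p) bits per symbol

where H(p) = -p log₂(p) - (1-p) log₂(1-p) is the binary entropy function.

H(0.3049) = 0.8872 bits
C = 1 - 0.8872 = 0.1128 bits per symbol

This means we can reliably transmit up to 0.1128 bits of information per channel use.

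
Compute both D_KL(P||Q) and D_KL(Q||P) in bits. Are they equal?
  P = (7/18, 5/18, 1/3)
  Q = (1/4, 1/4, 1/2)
D_KL(P||Q) = 0.0951, D_KL(Q||P) = 0.0951

KL divergence is not symmetric: D_KL(P||Q) ≠ D_KL(Q||P) in general.

D_KL(P||Q) = 0.0951 bits
D_KL(Q||P) = 0.0951 bits

In this case they happen to be equal (to 4 decimal places).

This asymmetry is why KL divergence is not a true distance metric.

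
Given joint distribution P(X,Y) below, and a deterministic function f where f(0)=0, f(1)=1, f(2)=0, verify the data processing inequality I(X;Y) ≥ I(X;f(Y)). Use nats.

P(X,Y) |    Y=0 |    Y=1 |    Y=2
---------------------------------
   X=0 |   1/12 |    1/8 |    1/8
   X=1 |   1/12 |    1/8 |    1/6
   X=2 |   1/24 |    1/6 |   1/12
I(X;Y) = 0.0221, I(X;f(Y)) = 0.0208, inequality holds: 0.0221 ≥ 0.0208

Data Processing Inequality: For any Markov chain X → Y → Z, we have I(X;Y) ≥ I(X;Z).

Here Z = f(Y) is a deterministic function of Y, forming X → Y → Z.

Original I(X;Y) = 0.0221 nats

After applying f:
P(X,Z) where Z=f(Y):
- P(X,Z=0) = P(X,Y=0) + P(X,Y=2)
- P(X,Z=1) = P(X,Y=1)

I(X;Z) = I(X;f(Y)) = 0.0208 nats

Verification: 0.0221 ≥ 0.0208 ✓

Information cannot be created by processing; the function f can only lose information about X.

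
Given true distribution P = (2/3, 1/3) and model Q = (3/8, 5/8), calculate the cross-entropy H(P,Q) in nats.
0.8106 nats

Cross-entropy: H(P,Q) = -Σ p(x) log q(x)

Alternatively: H(P,Q) = H(P) + D_KL(P||Q)
H(P) = 0.6365 nats
D_KL(P||Q) = 0.1740 nats

H(P,Q) = 0.6365 + 0.1740 = 0.8106 nats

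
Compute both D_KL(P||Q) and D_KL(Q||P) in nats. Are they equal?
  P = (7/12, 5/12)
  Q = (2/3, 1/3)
D_KL(P||Q) = 0.0151, D_KL(Q||P) = 0.0146

KL divergence is not symmetric: D_KL(P||Q) ≠ D_KL(Q||P) in general.

D_KL(P||Q) = 0.0151 nats
D_KL(Q||P) = 0.0146 nats

No, they are not equal!

This asymmetry is why KL divergence is not a true distance metric.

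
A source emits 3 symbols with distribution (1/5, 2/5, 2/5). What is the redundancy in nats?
0.0437 nats

Redundancy measures how far a source is from maximum entropy:
R = H_max - H(X)

Maximum entropy for 3 symbols: H_max = log_e(3) = 1.0986 nats
Actual entropy: H(X) = 1.0549 nats
Redundancy: R = 1.0986 - 1.0549 = 0.0437 nats

This redundancy represents potential for compression: the source could be compressed by 0.0437 nats per symbol.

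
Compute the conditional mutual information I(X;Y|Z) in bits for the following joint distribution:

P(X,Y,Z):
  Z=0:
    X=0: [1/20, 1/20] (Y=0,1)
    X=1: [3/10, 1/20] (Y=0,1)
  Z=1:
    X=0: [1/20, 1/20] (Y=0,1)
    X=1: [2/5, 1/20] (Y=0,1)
0.0866 bits

Conditional mutual information: I(X;Y|Z) = H(X|Z) + H(Y|Z) - H(X,Y|Z)

H(Z) = 0.9928
H(X,Z) = 1.7129 → H(X|Z) = 0.7201
H(Y,Z) = 1.7129 → H(Y|Z) = 0.7201
H(X,Y,Z) = 2.3464 → H(X,Y|Z) = 1.3537

I(X;Y|Z) = 0.7201 + 0.7201 - 1.3537 = 0.0866 bits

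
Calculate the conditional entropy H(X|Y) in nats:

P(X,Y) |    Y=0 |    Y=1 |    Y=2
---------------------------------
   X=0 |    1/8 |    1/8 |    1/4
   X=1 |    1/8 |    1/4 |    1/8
0.6507 nats

Using the chain rule: H(X|Y) = H(X,Y) - H(Y)

First, compute H(X,Y) = 1.7329 nats

Marginal P(Y) = (1/4, 3/8, 3/8)
H(Y) = 1.0822 nats

H(X|Y) = H(X,Y) - H(Y) = 1.7329 - 1.0822 = 0.6507 nats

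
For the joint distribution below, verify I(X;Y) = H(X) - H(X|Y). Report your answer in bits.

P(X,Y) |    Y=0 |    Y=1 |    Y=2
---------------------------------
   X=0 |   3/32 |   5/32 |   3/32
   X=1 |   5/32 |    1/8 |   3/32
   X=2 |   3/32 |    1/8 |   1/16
I(X;Y) = 0.0149 bits

Mutual information has multiple equivalent forms:
- I(X;Y) = H(X) - H(X|Y)
- I(X;Y) = H(Y) - H(Y|X)
- I(X;Y) = H(X) + H(Y) - H(X,Y)

Computing all quantities:
H(X) = 1.5749, H(Y) = 1.5575, H(X,Y) = 3.1175
H(X|Y) = 1.5600, H(Y|X) = 1.5426

Verification:
H(X) - H(X|Y) = 1.5749 - 1.5600 = 0.0149
H(Y) - H(Y|X) = 1.5575 - 1.5426 = 0.0149
H(X) + H(Y) - H(X,Y) = 1.5749 + 1.5575 - 3.1175 = 0.0149

All forms give I(X;Y) = 0.0149 bits. ✓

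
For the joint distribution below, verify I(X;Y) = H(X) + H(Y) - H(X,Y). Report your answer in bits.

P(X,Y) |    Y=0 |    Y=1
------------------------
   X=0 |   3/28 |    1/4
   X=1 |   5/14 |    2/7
I(X;Y) = 0.0444 bits

Mutual information has multiple equivalent forms:
- I(X;Y) = H(X) - H(X|Y)
- I(X;Y) = H(Y) - H(Y|X)
- I(X;Y) = H(X) + H(Y) - H(X,Y)

Computing all quantities:
H(X) = 0.9403, H(Y) = 0.9963, H(X,Y) = 1.8922
H(X|Y) = 0.8958, H(Y|X) = 0.9519

Verification:
H(X) - H(X|Y) = 0.9403 - 0.8958 = 0.0444
H(Y) - H(Y|X) = 0.9963 - 0.9519 = 0.0444
H(X) + H(Y) - H(X,Y) = 0.9403 + 0.9963 - 1.8922 = 0.0444

All forms give I(X;Y) = 0.0444 bits. ✓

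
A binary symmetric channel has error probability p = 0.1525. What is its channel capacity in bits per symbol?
0.3839 bits

For a binary symmetric channel (BSC) with error probability p:
Capacity C = 1 - H(p) bits per symbol

where H(p) = -p log₂(p) - (1-p) log₂(1-p) is the binary entropy function.

H(0.1525) = 0.6161 bits
C = 1 - 0.6161 = 0.3839 bits per symbol

This means we can reliably transmit up to 0.3839 bits of information per channel use.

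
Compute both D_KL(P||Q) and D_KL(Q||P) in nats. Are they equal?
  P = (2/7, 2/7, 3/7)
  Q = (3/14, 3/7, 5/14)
D_KL(P||Q) = 0.0445, D_KL(Q||P) = 0.0470

KL divergence is not symmetric: D_KL(P||Q) ≠ D_KL(Q||P) in general.

D_KL(P||Q) = 0.0445 nats
D_KL(Q||P) = 0.0470 nats

No, they are not equal!

This asymmetry is why KL divergence is not a true distance metric.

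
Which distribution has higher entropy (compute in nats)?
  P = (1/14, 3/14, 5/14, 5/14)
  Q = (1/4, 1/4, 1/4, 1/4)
Q

Computing entropies in nats:
H(P) = 1.2540
H(Q) = 1.3863

Distribution Q has higher entropy.

Intuition: The distribution closer to uniform (more spread out) has higher entropy.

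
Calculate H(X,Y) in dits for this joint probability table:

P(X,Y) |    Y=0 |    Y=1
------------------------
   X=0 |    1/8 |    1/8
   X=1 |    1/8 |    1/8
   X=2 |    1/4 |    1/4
0.7526 dits

Joint entropy is H(X,Y) = -Σ_{x,y} p(x,y) log p(x,y).

Summing over all non-zero entries:
H(X,Y) = -[1/8·log_10(1/8) + 1/8·log_10(1/8) + 1/8·log_10(1/8) + 1/8·log_10(1/8) + 1/4·log_10(1/4) + 1/4·log_10(1/4)]
H(X,Y) = 0.7526 dits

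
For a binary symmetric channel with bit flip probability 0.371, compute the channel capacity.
0.0486 bits

For a binary symmetric channel (BSC) with error probability p:
Capacity C = 1 - H(p) bits per symbol

where H(p) = -p log₂(p) - (1-p) log₂(1-p) is the binary entropy function.

H(0.371) = 0.9514 bits
C = 1 - 0.9514 = 0.0486 bits per symbol

This means we can reliably transmit up to 0.0486 bits of information per channel use.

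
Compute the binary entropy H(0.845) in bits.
0.6222 bits

The binary entropy function is:
H(p) = -p log(p) - (1-p) log(1-p)

H(0.845) = -0.845 × log_2(0.845) - 0.155 × log_2(0.155)
H(0.845) = 0.6222 bits

Note: Binary entropy is maximized at p=0.5 (H=1 bit) and minimized at p=0 or p=1 (H=0).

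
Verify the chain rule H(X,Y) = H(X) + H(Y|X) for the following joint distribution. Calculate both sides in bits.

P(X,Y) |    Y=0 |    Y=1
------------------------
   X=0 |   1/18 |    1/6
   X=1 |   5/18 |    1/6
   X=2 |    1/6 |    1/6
H(X,Y) = 2.4683, H(X) = 1.5305, H(Y|X) = 0.9378 (all in bits)

Chain rule: H(X,Y) = H(X) + H(Y|X)

Left side — joint entropy directly:
H(X,Y) = -Σ p(x,y) log p(x,y) = 2.4683 bits

Right side — compute H(Y|X) from the conditional distributions:
P(X) = (2/9, 4/9, 1/3), so H(X) = 1.5305 bits
H(Y|X) = Σ_x P(X=x) · H(Y|X=x):
  P(Y|X=0) = (1/4, 3/4), H(Y|X=0) = 0.8113, weight P(X=0) = 2/9
  P(Y|X=1) = (5/8, 3/8), H(Y|X=1) = 0.9544, weight P(X=1) = 4/9
  P(Y|X=2) = (1/2, 1/2), H(Y|X=2) = 1.0000, weight P(X=2) = 1/3
H(Y|X) = 0.9378 bits

H(X) + H(Y|X) = 1.5305 + 0.9378 = 2.4683 bits

Both sides equal 2.4683 bits. ✓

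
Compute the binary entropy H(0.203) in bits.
0.7279 bits

The binary entropy function is:
H(p) = -p log(p) - (1-p) log(1-p)

H(0.203) = -0.203 × log_2(0.203) - 0.797 × log_2(0.797)
H(0.203) = 0.7279 bits

Note: Binary entropy is maximized at p=0.5 (H=1 bit) and minimized at p=0 or p=1 (H=0).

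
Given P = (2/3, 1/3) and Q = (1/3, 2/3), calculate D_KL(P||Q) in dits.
0.1003 dits

KL divergence: D_KL(P||Q) = Σ p(x) log(p(x)/q(x))

Computing term by term:
  x=0: 2/3 × log_10[(2/3)/(1/3)] = 2/3 × 0.3010 = 0.2007
  x=1: 1/3 × log_10[(1/3)/(2/3)] = 1/3 × -0.3010 = -0.1003

D_KL(P||Q) = 0.1003 dits

Note: KL divergence is always non-negative and equals 0 iff P = Q.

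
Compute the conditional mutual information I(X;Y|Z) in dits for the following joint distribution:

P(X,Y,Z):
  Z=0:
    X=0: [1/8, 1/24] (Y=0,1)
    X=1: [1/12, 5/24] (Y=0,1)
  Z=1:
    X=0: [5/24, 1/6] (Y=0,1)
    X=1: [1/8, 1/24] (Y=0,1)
0.0248 dits

Conditional mutual information: I(X;Y|Z) = H(X|Z) + H(Y|Z) - H(X,Y|Z)

H(Z) = 0.2995
H(X,Z) = 0.5752 → H(X|Z) = 0.2757
H(Y,Z) = 0.5934 → H(Y|Z) = 0.2939
H(X,Y,Z) = 0.8443 → H(X,Y|Z) = 0.5447

I(X;Y|Z) = 0.2757 + 0.2939 - 0.5447 = 0.0248 dits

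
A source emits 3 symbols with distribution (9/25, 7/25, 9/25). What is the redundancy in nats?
0.0066 nats

Redundancy measures how far a source is from maximum entropy:
R = H_max - H(X)

Maximum entropy for 3 symbols: H_max = log_e(3) = 1.0986 nats
Actual entropy: H(X) = 1.0920 nats
Redundancy: R = 1.0986 - 1.0920 = 0.0066 nats

This redundancy represents potential for compression: the source could be compressed by 0.0066 nats per symbol.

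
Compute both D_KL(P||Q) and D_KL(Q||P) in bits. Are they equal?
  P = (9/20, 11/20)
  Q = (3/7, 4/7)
D_KL(P||Q) = 0.0013, D_KL(Q||P) = 0.0013

KL divergence is not symmetric: D_KL(P||Q) ≠ D_KL(Q||P) in general.

D_KL(P||Q) = 0.0013 bits
D_KL(Q||P) = 0.0013 bits

In this case they happen to be equal (to 4 decimal places).

This asymmetry is why KL divergence is not a true distance metric.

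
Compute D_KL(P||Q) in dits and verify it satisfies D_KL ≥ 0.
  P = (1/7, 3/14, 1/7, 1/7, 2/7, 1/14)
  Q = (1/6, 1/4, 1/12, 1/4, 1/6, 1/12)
0.0369 dits

KL divergence satisfies the Gibbs inequality: D_KL(P||Q) ≥ 0 for all distributions P, Q.

D_KL(P||Q) = Σ p(x) log(p(x)/q(x))
Term by term:
  x=0: 1/7 × log_10[(1/7)/(1/6)] = -0.0096
  x=1: 3/14 × log_10[(3/14)/(1/4)] = -0.0143
  x=2: 1/7 × log_10[(1/7)/(1/12)] = 0.0334
  x=3: 1/7 × log_10[(1/7)/(1/4)] = -0.0347
  x=4: 2/7 × log_10[(2/7)/(1/6)] = 0.0669
  x=5: 1/14 × log_10[(1/14)/(1/12)] = -0.0048
D_KL(P||Q) = 0.0369 dits

D_KL(P||Q) = 0.0369 ≥ 0 ✓

This non-negativity is a fundamental property: relative entropy cannot be negative because it measures how different Q is from P.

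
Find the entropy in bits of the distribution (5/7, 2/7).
0.8631 bits

Shannon entropy is H(X) = -Σ p(x) log p(x).

For P = (5/7, 2/7):
H = -5/7 × log_2(5/7) -2/7 × log_2(2/7)
H = 0.8631 bits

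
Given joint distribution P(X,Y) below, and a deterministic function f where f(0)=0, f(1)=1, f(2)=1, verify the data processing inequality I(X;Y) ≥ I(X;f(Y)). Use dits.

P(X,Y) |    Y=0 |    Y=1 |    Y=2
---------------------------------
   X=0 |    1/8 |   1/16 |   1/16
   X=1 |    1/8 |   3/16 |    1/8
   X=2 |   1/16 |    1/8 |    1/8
I(X;Y) = 0.0144, I(X;f(Y)) = 0.0129, inequality holds: 0.0144 ≥ 0.0129

Data Processing Inequality: For any Markov chain X → Y → Z, we have I(X;Y) ≥ I(X;Z).

Here Z = f(Y) is a deterministic function of Y, forming X → Y → Z.

Original I(X;Y) = 0.0144 dits

After applying f:
P(X,Z) where Z=f(Y):
- P(X,Z=0) = P(X,Y=0)
- P(X,Z=1) = P(X,Y=1) + P(X,Y=2)

I(X;Z) = I(X;f(Y)) = 0.0129 dits

Verification: 0.0144 ≥ 0.0129 ✓

Information cannot be created by processing; the function f can only lose information about X.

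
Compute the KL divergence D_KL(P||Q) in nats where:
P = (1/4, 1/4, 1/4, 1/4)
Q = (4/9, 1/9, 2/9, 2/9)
0.1178 nats

KL divergence: D_KL(P||Q) = Σ p(x) log(p(x)/q(x))

Computing term by term:
  x=0: 1/4 × log_e[(1/4)/(4/9)] = 1/4 × -0.5754 = -0.1438
  x=1: 1/4 × log_e[(1/4)/(1/9)] = 1/4 × 0.8109 = 0.2027
  x=2: 1/4 × log_e[(1/4)/(2/9)] = 1/4 × 0.1178 = 0.0294
  x=3: 1/4 × log_e[(1/4)/(2/9)] = 1/4 × 0.1178 = 0.0294

D_KL(P||Q) = 0.1178 nats

Note: KL divergence is always non-negative and equals 0 iff P = Q.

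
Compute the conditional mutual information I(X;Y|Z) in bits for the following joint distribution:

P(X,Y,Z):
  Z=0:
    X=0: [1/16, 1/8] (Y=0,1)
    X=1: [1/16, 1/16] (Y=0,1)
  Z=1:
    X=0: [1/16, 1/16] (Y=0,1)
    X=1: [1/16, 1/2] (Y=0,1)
0.0684 bits

Conditional mutual information: I(X;Y|Z) = H(X|Z) + H(Y|Z) - H(X,Y|Z)

H(Z) = 0.8960
H(X,Z) = 1.6697 → H(X|Z) = 0.7737
H(Y,Z) = 1.6697 → H(Y|Z) = 0.7737
H(X,Y,Z) = 2.3750 → H(X,Y|Z) = 1.4790

I(X;Y|Z) = 0.7737 + 0.7737 - 1.4790 = 0.0684 bits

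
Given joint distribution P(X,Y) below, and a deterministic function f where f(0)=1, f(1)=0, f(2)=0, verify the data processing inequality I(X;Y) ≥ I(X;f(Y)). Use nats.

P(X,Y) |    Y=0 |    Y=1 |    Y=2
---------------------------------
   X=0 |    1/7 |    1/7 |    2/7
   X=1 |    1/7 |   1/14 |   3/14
I(X;Y) = 0.0070, I(X;f(Y)) = 0.0041, inequality holds: 0.0070 ≥ 0.0041

Data Processing Inequality: For any Markov chain X → Y → Z, we have I(X;Y) ≥ I(X;Z).

Here Z = f(Y) is a deterministic function of Y, forming X → Y → Z.

Original I(X;Y) = 0.0070 nats

After applying f:
P(X,Z) where Z=f(Y):
- P(X,Z=0) = P(X,Y=1) + P(X,Y=2)
- P(X,Z=1) = P(X,Y=0)

I(X;Z) = I(X;f(Y)) = 0.0041 nats

Verification: 0.0070 ≥ 0.0041 ✓

Information cannot be created by processing; the function f can only lose information about X.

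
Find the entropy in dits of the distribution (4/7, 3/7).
0.2966 dits

Shannon entropy is H(X) = -Σ p(x) log p(x).

For P = (4/7, 3/7):
H = -4/7 × log_10(4/7) -3/7 × log_10(3/7)
H = 0.2966 dits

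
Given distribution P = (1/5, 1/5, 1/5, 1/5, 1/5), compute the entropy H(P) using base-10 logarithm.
0.6990 dits

Shannon entropy is H(X) = -Σ p(x) log p(x).

For P = (1/5, 1/5, 1/5, 1/5, 1/5):
H = -1/5 × log_10(1/5) -1/5 × log_10(1/5) -1/5 × log_10(1/5) -1/5 × log_10(1/5) -1/5 × log_10(1/5)
H = 0.6990 dits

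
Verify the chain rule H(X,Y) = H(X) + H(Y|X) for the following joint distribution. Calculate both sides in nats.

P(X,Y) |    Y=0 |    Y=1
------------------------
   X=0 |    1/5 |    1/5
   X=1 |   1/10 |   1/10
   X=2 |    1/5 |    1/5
H(X,Y) = 1.7481, H(X) = 1.0549, H(Y|X) = 0.6931 (all in nats)

Chain rule: H(X,Y) = H(X) + H(Y|X)

Left side — joint entropy directly:
H(X,Y) = -Σ p(x,y) log p(x,y) = 1.7481 nats

Right side — compute H(Y|X) from the conditional distributions:
P(X) = (2/5, 1/5, 2/5), so H(X) = 1.0549 nats
H(Y|X) = Σ_x P(X=x) · H(Y|X=x):
  P(Y|X=0) = (1/2, 1/2), H(Y|X=0) = 0.6931, weight P(X=0) = 2/5
  P(Y|X=1) = (1/2, 1/2), H(Y|X=1) = 0.6931, weight P(X=1) = 1/5
  P(Y|X=2) = (1/2, 1/2), H(Y|X=2) = 0.6931, weight P(X=2) = 2/5
H(Y|X) = 0.6931 nats

H(X) + H(Y|X) = 1.0549 + 0.6931 = 1.7481 nats

Both sides equal 1.7481 nats. ✓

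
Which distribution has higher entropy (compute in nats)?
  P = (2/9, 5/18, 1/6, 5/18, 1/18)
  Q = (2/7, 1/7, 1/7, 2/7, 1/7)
Q

Computing entropies in nats:
H(P) = 1.5051
H(Q) = 1.5498

Distribution Q has higher entropy.

Intuition: The distribution closer to uniform (more spread out) has higher entropy.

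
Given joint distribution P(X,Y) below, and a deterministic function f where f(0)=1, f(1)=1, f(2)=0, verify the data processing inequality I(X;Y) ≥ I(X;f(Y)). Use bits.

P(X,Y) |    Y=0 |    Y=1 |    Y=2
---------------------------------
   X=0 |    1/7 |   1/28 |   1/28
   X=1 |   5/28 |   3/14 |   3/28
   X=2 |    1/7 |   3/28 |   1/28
I(X;Y) = 0.0531, I(X;f(Y)) = 0.0075, inequality holds: 0.0531 ≥ 0.0075

Data Processing Inequality: For any Markov chain X → Y → Z, we have I(X;Y) ≥ I(X;Z).

Here Z = f(Y) is a deterministic function of Y, forming X → Y → Z.

Original I(X;Y) = 0.0531 bits

After applying f:
P(X,Z) where Z=f(Y):
- P(X,Z=0) = P(X,Y=2)
- P(X,Z=1) = P(X,Y=0) + P(X,Y=1)

I(X;Z) = I(X;f(Y)) = 0.0075 bits

Verification: 0.0531 ≥ 0.0075 ✓

Information cannot be created by processing; the function f can only lose information about X.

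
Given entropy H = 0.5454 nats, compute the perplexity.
1.7253

Perplexity is e^H (or exp(H) for natural log).

H = 0.5454 nats
Perplexity = e^0.5454 = 1.7253

Interpretation: The model's uncertainty is equivalent to choosing uniformly among 1.7 options.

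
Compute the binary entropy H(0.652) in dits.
0.2806 dits

The binary entropy function is:
H(p) = -p log(p) - (1-p) log(1-p)

H(0.652) = -0.652 × log_10(0.652) - 0.348 × log_10(0.348)
H(0.652) = 0.2806 dits

Note: Binary entropy is maximized at p=0.5 (H=1 bit) and minimized at p=0 or p=1 (H=0).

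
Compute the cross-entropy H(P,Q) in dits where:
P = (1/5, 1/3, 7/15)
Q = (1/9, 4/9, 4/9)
0.4726 dits

Cross-entropy: H(P,Q) = -Σ p(x) log q(x)

Alternatively: H(P,Q) = H(P) + D_KL(P||Q)
H(P) = 0.4533 dits
D_KL(P||Q) = 0.0193 dits

H(P,Q) = 0.4533 + 0.0193 = 0.4726 dits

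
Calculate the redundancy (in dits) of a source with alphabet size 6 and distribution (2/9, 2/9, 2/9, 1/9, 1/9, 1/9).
0.0246 dits

Redundancy measures how far a source is from maximum entropy:
R = H_max - H(X)

Maximum entropy for 6 symbols: H_max = log_10(6) = 0.7782 dits
Actual entropy: H(X) = 0.7536 dits
Redundancy: R = 0.7782 - 0.7536 = 0.0246 dits

This redundancy represents potential for compression: the source could be compressed by 0.0246 dits per symbol.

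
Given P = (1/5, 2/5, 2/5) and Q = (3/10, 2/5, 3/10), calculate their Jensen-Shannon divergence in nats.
0.0086 nats

Jensen-Shannon divergence is:
JSD(P||Q) = 0.5 × D_KL(P||M) + 0.5 × D_KL(Q||M)
where M = 0.5 × (P + Q) is the mixture distribution.

M = 0.5 × (1/5, 2/5, 2/5) + 0.5 × (3/10, 2/5, 3/10) = (1/4, 2/5, 7/20)

D_KL(P||M) = 0.0088 nats
D_KL(Q||M) = 0.0085 nats

JSD(P||Q) = 0.5 × 0.0088 + 0.5 × 0.0085 = 0.0086 nats

Unlike KL divergence, JSD is symmetric and bounded: 0 ≤ JSD ≤ log(2).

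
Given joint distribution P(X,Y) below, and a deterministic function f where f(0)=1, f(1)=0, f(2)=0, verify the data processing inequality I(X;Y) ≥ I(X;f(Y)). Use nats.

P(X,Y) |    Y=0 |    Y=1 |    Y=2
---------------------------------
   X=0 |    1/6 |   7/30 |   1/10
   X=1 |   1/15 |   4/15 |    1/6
I(X;Y) = 0.0317, I(X;f(Y)) = 0.0287, inequality holds: 0.0317 ≥ 0.0287

Data Processing Inequality: For any Markov chain X → Y → Z, we have I(X;Y) ≥ I(X;Z).

Here Z = f(Y) is a deterministic function of Y, forming X → Y → Z.

Original I(X;Y) = 0.0317 nats

After applying f:
P(X,Z) where Z=f(Y):
- P(X,Z=0) = P(X,Y=1) + P(X,Y=2)
- P(X,Z=1) = P(X,Y=0)

I(X;Z) = I(X;f(Y)) = 0.0287 nats

Verification: 0.0317 ≥ 0.0287 ✓

Information cannot be created by processing; the function f can only lose information about X.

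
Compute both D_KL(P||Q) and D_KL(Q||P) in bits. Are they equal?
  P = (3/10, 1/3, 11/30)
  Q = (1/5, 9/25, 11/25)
D_KL(P||Q) = 0.0420, D_KL(Q||P) = 0.0387

KL divergence is not symmetric: D_KL(P||Q) ≠ D_KL(Q||P) in general.

D_KL(P||Q) = 0.0420 bits
D_KL(Q||P) = 0.0387 bits

No, they are not equal!

This asymmetry is why KL divergence is not a true distance metric.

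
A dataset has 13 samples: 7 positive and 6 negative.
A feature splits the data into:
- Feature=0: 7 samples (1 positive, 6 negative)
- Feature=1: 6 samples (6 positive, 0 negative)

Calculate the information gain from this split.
0.6771 bits

Information Gain = H(Y) - H(Y|Feature)

Before split:
P(positive) = 7/13 = 0.5385
H(Y) = 0.9957 bits

After split:
Feature=0: H = 0.5917 bits (weight = 7/13)
Feature=1: H = 0.0000 bits (weight = 6/13)
H(Y|Feature) = (7/13)×0.5917 + (6/13)×0.0000 = 0.3186 bits

Information Gain = 0.9957 - 0.3186 = 0.6771 bits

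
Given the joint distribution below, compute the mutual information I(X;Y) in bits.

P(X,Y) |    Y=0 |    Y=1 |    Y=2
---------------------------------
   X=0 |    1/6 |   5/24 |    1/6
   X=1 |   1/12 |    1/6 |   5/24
0.0221 bits

Mutual information: I(X;Y) = H(X) + H(Y) - H(X,Y)

Marginals:
P(X) = (13/24, 11/24), H(X) = 0.9950 bits
P(Y) = (1/4, 3/8, 3/8), H(Y) = 1.5613 bits

Joint entropy: H(X,Y) = 2.5342 bits

I(X;Y) = 0.9950 + 1.5613 - 2.5342 = 0.0221 bits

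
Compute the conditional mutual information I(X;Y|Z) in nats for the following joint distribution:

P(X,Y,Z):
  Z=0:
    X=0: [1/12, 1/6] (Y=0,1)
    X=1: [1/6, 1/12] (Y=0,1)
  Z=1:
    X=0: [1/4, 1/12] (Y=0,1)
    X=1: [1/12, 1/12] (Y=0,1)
0.0436 nats

Conditional mutual information: I(X;Y|Z) = H(X|Z) + H(Y|Z) - H(X,Y|Z)

H(Z) = 0.6931
H(X,Z) = 1.3580 → H(X|Z) = 0.6648
H(Y,Z) = 1.3580 → H(Y|Z) = 0.6648
H(X,Y,Z) = 1.9792 → H(X,Y|Z) = 1.2861

I(X;Y|Z) = 0.6648 + 0.6648 - 1.2861 = 0.0436 nats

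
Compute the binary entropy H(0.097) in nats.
0.3184 nats

The binary entropy function is:
H(p) = -p log(p) - (1-p) log(1-p)

H(0.097) = -0.097 × log_e(0.097) - 0.903 × log_e(0.903)
H(0.097) = 0.3184 nats

Note: Binary entropy is maximized at p=0.5 (H=1 bit) and minimized at p=0 or p=1 (H=0).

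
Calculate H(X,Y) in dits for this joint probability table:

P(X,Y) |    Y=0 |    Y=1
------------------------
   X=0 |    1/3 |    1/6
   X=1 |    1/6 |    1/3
0.5775 dits

Joint entropy is H(X,Y) = -Σ_{x,y} p(x,y) log p(x,y).

Summing over all non-zero entries:
H(X,Y) = -[1/3·log_10(1/3) + 1/6·log_10(1/6) + 1/6·log_10(1/6) + 1/3·log_10(1/3)]
H(X,Y) = 0.5775 dits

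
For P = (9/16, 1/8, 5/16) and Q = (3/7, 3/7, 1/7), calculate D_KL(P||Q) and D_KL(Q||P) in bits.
D_KL(P||Q) = 0.3514, D_KL(Q||P) = 0.4324

KL divergence is not symmetric: D_KL(P||Q) ≠ D_KL(Q||P) in general.

D_KL(P||Q) = 0.3514 bits
D_KL(Q||P) = 0.4324 bits

No, they are not equal!

This asymmetry is why KL divergence is not a true distance metric.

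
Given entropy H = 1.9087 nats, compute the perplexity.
6.7443

Perplexity is e^H (or exp(H) for natural log).

H = 1.9087 nats
Perplexity = e^1.9087 = 6.7443

Interpretation: The model's uncertainty is equivalent to choosing uniformly among 6.7 options.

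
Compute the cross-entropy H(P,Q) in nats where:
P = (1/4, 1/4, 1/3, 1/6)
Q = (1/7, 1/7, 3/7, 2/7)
1.4642 nats

Cross-entropy: H(P,Q) = -Σ p(x) log q(x)

Alternatively: H(P,Q) = H(P) + D_KL(P||Q)
H(P) = 1.3580 nats
D_KL(P||Q) = 0.1062 nats

H(P,Q) = 1.3580 + 0.1062 = 1.4642 nats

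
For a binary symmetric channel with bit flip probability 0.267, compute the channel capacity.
0.1629 bits

For a binary symmetric channel (BSC) with error probability p:
Capacity C = 1 - H(p) bits per symbol

where H(p) = -p log₂(p) - (1-p) log₂(1-p) is the binary entropy function.

H(0.267) = 0.8371 bits
C = 1 - 0.8371 = 0.1629 bits per symbol

This means we can reliably transmit up to 0.1629 bits of information per channel use.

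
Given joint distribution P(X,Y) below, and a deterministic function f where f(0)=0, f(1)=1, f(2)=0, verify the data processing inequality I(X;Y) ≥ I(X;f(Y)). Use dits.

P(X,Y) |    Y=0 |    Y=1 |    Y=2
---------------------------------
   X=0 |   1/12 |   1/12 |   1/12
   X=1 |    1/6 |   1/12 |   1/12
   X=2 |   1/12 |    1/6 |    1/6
I(X;Y) = 0.0164, I(X;f(Y)) = 0.0041, inequality holds: 0.0164 ≥ 0.0041

Data Processing Inequality: For any Markov chain X → Y → Z, we have I(X;Y) ≥ I(X;Z).

Here Z = f(Y) is a deterministic function of Y, forming X → Y → Z.

Original I(X;Y) = 0.0164 dits

After applying f:
P(X,Z) where Z=f(Y):
- P(X,Z=0) = P(X,Y=0) + P(X,Y=2)
- P(X,Z=1) = P(X,Y=1)

I(X;Z) = I(X;f(Y)) = 0.0041 dits

Verification: 0.0164 ≥ 0.0041 ✓

Information cannot be created by processing; the function f can only lose information about X.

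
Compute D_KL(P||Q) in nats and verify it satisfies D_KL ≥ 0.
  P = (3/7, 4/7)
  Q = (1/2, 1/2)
0.0102 nats

KL divergence satisfies the Gibbs inequality: D_KL(P||Q) ≥ 0 for all distributions P, Q.

D_KL(P||Q) = Σ p(x) log(p(x)/q(x))
Term by term:
  x=0: 3/7 × log_e[(3/7)/(1/2)] = -0.0661
  x=1: 4/7 × log_e[(4/7)/(1/2)] = 0.0763
D_KL(P||Q) = 0.0102 nats

D_KL(P||Q) = 0.0102 ≥ 0 ✓

This non-negativity is a fundamental property: relative entropy cannot be negative because it measures how different Q is from P.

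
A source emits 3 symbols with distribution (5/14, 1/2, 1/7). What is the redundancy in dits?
0.0462 dits

Redundancy measures how far a source is from maximum entropy:
R = H_max - H(X)

Maximum entropy for 3 symbols: H_max = log_10(3) = 0.4771 dits
Actual entropy: H(X) = 0.4309 dits
Redundancy: R = 0.4771 - 0.4309 = 0.0462 dits

This redundancy represents potential for compression: the source could be compressed by 0.0462 dits per symbol.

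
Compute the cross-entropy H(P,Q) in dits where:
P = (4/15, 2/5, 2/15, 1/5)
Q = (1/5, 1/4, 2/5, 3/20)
0.6451 dits

Cross-entropy: H(P,Q) = -Σ p(x) log q(x)

Alternatively: H(P,Q) = H(P) + D_KL(P||Q)
H(P) = 0.5687 dits
D_KL(P||Q) = 0.0763 dits

H(P,Q) = 0.5687 + 0.0763 = 0.6451 dits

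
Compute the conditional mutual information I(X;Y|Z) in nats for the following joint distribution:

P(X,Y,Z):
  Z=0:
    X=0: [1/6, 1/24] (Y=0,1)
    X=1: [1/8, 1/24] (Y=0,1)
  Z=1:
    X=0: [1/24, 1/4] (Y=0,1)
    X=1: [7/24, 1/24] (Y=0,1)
0.1873 nats

Conditional mutual information: I(X;Y|Z) = H(X|Z) + H(Y|Z) - H(X,Y|Z)

H(Z) = 0.6616
H(X,Z) = 1.3510 → H(X|Z) = 0.6894
H(Y,Z) = 1.2920 → H(Y|Z) = 0.6305
H(X,Y,Z) = 1.7942 → H(X,Y|Z) = 1.1326

I(X;Y|Z) = 0.6894 + 0.6305 - 1.1326 = 0.1873 nats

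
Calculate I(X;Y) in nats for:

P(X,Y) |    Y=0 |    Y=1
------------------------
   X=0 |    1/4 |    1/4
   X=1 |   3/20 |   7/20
0.0210 nats

Mutual information: I(X;Y) = H(X) + H(Y) - H(X,Y)

Marginals:
P(X) = (1/2, 1/2), H(X) = 0.6931 nats
P(Y) = (2/5, 3/5), H(Y) = 0.6730 nats

Joint entropy: H(X,Y) = 1.3452 nats

I(X;Y) = 0.6931 + 0.6730 - 1.3452 = 0.0210 nats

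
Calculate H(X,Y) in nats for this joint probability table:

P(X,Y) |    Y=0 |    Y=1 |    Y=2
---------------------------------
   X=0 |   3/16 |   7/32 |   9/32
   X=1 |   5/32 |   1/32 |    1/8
1.6614 nats

Joint entropy is H(X,Y) = -Σ_{x,y} p(x,y) log p(x,y).

Summing over all non-zero entries:
H(X,Y) = -[3/16·log_e(3/16) + 7/32·log_e(7/32) + 9/32·log_e(9/32) + 5/32·log_e(5/32) + 1/32·log_e(1/32) + 1/8·log_e(1/8)]
H(X,Y) = 1.6614 nats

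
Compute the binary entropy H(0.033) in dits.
0.0630 dits

The binary entropy function is:
H(p) = -p log(p) - (1-p) log(1-p)

H(0.033) = -0.033 × log_10(0.033) - 0.967 × log_10(0.967)
H(0.033) = 0.0630 dits

Note: Binary entropy is maximized at p=0.5 (H=1 bit) and minimized at p=0 or p=1 (H=0).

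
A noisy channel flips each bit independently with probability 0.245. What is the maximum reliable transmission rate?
0.1967 bits

For a binary symmetric channel (BSC) with error probability p:
Capacity C = 1 - H(p) bits per symbol

where H(p) = -p log₂(p) - (1-p) log₂(1-p) is the binary entropy function.

H(0.245) = 0.8033 bits
C = 1 - 0.8033 = 0.1967 bits per symbol

This means we can reliably transmit up to 0.1967 bits of information per channel use.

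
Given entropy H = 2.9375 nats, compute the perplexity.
18.8686

Perplexity is e^H (or exp(H) for natural log).

H = 2.9375 nats
Perplexity = e^2.9375 = 18.8686

Interpretation: The model's uncertainty is equivalent to choosing uniformly among 18.9 options.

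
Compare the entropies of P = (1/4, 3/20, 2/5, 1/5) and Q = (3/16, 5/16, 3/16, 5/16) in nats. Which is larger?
Q

Computing entropies in nats:
H(P) = 1.3195
H(Q) = 1.3547

Distribution Q has higher entropy.

Intuition: The distribution closer to uniform (more spread out) has higher entropy.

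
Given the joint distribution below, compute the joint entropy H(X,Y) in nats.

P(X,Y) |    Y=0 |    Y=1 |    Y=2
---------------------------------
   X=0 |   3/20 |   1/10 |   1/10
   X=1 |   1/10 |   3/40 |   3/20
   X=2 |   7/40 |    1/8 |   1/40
2.1114 nats

Joint entropy is H(X,Y) = -Σ_{x,y} p(x,y) log p(x,y).

Summing over all non-zero entries:
H(X,Y) = -[3/20·log_e(3/20) + 1/10·log_e(1/10) + 1/10·log_e(1/10) + 1/10·log_e(1/10) + 3/40·log_e(3/40) + 3/20·log_e(3/20) + 7/40·log_e(7/40) + 1/8·log_e(1/8) + 1/40·log_e(1/40)]
H(X,Y) = 2.1114 nats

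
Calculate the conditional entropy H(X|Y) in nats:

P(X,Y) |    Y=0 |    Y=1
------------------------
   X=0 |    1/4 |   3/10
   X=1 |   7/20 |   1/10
0.6325 nats

Using the chain rule: H(X|Y) = H(X,Y) - H(Y)

First, compute H(X,Y) = 1.3055 nats

Marginal P(Y) = (3/5, 2/5)
H(Y) = 0.6730 nats

H(X|Y) = H(X,Y) - H(Y) = 1.3055 - 0.6730 = 0.6325 nats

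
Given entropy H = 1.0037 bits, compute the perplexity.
2.0051

Perplexity is 2^H (or exp(H) for natural log).

H = 1.0037 bits
Perplexity = 2^1.0037 = 2.0051

Interpretation: The model's uncertainty is equivalent to choosing uniformly among 2.0 options.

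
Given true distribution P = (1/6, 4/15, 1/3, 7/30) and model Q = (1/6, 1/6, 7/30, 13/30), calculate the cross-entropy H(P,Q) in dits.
0.6326 dits

Cross-entropy: H(P,Q) = -Σ p(x) log q(x)

Alternatively: H(P,Q) = H(P) + D_KL(P||Q)
H(P) = 0.5893 dits
D_KL(P||Q) = 0.0433 dits

H(P,Q) = 0.5893 + 0.0433 = 0.6326 dits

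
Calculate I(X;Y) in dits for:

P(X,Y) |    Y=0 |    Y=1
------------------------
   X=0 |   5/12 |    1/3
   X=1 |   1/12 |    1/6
0.0082 dits

Mutual information: I(X;Y) = H(X) + H(Y) - H(X,Y)

Marginals:
P(X) = (3/4, 1/4), H(X) = 0.2442 dits
P(Y) = (1/2, 1/2), H(Y) = 0.3010 dits

Joint entropy: H(X,Y) = 0.5371 dits

I(X;Y) = 0.2442 + 0.3010 - 0.5371 = 0.0082 dits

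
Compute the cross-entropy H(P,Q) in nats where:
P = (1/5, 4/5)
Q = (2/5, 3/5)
0.5919 nats

Cross-entropy: H(P,Q) = -Σ p(x) log q(x)

Alternatively: H(P,Q) = H(P) + D_KL(P||Q)
H(P) = 0.5004 nats
D_KL(P||Q) = 0.0915 nats

H(P,Q) = 0.5004 + 0.0915 = 0.5919 nats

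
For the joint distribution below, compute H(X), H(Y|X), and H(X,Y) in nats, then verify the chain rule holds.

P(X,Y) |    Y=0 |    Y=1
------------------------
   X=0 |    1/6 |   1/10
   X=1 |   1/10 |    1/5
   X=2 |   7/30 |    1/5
H(X,Y) = 1.7425, H(X) = 1.0760, H(Y|X) = 0.6665 (all in nats)

Chain rule: H(X,Y) = H(X) + H(Y|X)

Left side — joint entropy directly:
H(X,Y) = -Σ p(x,y) log p(x,y) = 1.7425 nats

Right side — compute H(Y|X) from the conditional distributions:
P(X) = (4/15, 3/10, 13/30), so H(X) = 1.0760 nats
H(Y|X) = Σ_x P(X=x) · H(Y|X=x):
  P(Y|X=0) = (5/8, 3/8), H(Y|X=0) = 0.6616, weight P(X=0) = 4/15
  P(Y|X=1) = (1/3, 2/3), H(Y|X=1) = 0.6365, weight P(X=1) = 3/10
  P(Y|X=2) = (7/13, 6/13), H(Y|X=2) = 0.6902, weight P(X=2) = 13/30
H(Y|X) = 0.6665 nats

H(X) + H(Y|X) = 1.0760 + 0.6665 = 1.7425 nats

Both sides equal 1.7425 nats. ✓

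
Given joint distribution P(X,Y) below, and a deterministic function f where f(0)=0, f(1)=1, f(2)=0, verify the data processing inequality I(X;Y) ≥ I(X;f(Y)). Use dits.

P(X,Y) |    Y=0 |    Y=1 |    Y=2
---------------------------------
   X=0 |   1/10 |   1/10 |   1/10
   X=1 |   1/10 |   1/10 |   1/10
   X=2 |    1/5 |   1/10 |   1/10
I(X;Y) = 0.0060, I(X;f(Y)) = 0.0017, inequality holds: 0.0060 ≥ 0.0017

Data Processing Inequality: For any Markov chain X → Y → Z, we have I(X;Y) ≥ I(X;Z).

Here Z = f(Y) is a deterministic function of Y, forming X → Y → Z.

Original I(X;Y) = 0.0060 dits

After applying f:
P(X,Z) where Z=f(Y):
- P(X,Z=0) = P(X,Y=0) + P(X,Y=2)
- P(X,Z=1) = P(X,Y=1)

I(X;Z) = I(X;f(Y)) = 0.0017 dits

Verification: 0.0060 ≥ 0.0017 ✓

Information cannot be created by processing; the function f can only lose information about X.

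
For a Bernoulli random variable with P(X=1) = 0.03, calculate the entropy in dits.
0.0585 dits

The binary entropy function is:
H(p) = -p log(p) - (1-p) log(1-p)

H(0.03) = -0.03 × log_10(0.03) - 0.97 × log_10(0.97)
H(0.03) = 0.0585 dits

Note: Binary entropy is maximized at p=0.5 (H=1 bit) and minimized at p=0 or p=1 (H=0).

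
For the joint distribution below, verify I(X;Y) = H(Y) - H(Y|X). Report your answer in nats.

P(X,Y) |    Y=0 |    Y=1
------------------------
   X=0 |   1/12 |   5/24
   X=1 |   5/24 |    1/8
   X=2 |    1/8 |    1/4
I(X;Y) = 0.0455 nats

Mutual information has multiple equivalent forms:
- I(X;Y) = H(X) - H(X|Y)
- I(X;Y) = H(Y) - H(Y|X)
- I(X;Y) = H(X) + H(Y) - H(X,Y)

Computing all quantities:
H(X) = 1.0934, H(Y) = 0.6792, H(X,Y) = 1.7271
H(X|Y) = 1.0479, H(Y|X) = 0.6337

Verification:
H(X) - H(X|Y) = 1.0934 - 1.0479 = 0.0455
H(Y) - H(Y|X) = 0.6792 - 0.6337 = 0.0455
H(X) + H(Y) - H(X,Y) = 1.0934 + 0.6792 - 1.7271 = 0.0455

All forms give I(X;Y) = 0.0455 nats. ✓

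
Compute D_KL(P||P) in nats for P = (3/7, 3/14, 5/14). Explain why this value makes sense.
0.0000 nats

KL divergence satisfies the Gibbs inequality: D_KL(P||Q) ≥ 0 for all distributions P, Q.

D_KL(P||Q) = Σ p(x) log(p(x)/q(x))
Each term is p(x) × log_e(p(x)/p(x)) = p(x) × log_e(1) = 0, so the sum is 0.
D_KL(P||Q) = 0.0000 nats

When P = Q, the KL divergence is exactly 0, as there is no 'divergence' between identical distributions.

This non-negativity is a fundamental property: relative entropy cannot be negative because it measures how different Q is from P.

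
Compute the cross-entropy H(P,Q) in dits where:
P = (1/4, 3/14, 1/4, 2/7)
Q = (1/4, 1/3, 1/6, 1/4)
0.6193 dits

Cross-entropy: H(P,Q) = -Σ p(x) log q(x)

Alternatively: H(P,Q) = H(P) + D_KL(P||Q)
H(P) = 0.5998 dits
D_KL(P||Q) = 0.0195 dits

H(P,Q) = 0.5998 + 0.0195 = 0.6193 dits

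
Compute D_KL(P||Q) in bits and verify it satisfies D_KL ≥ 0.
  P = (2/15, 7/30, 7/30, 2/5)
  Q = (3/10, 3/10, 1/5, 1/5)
0.2113 bits

KL divergence satisfies the Gibbs inequality: D_KL(P||Q) ≥ 0 for all distributions P, Q.

D_KL(P||Q) = Σ p(x) log(p(x)/q(x))
Term by term:
  x=0: 2/15 × log_2[(2/15)/(3/10)] = -0.1560
  x=1: 7/30 × log_2[(7/30)/(3/10)] = -0.0846
  x=2: 7/30 × log_2[(7/30)/(1/5)] = 0.0519
  x=3: 2/5 × log_2[(2/5)/(1/5)] = 0.4000
D_KL(P||Q) = 0.2113 bits

D_KL(P||Q) = 0.2113 ≥ 0 ✓

This non-negativity is a fundamental property: relative entropy cannot be negative because it measures how different Q is from P.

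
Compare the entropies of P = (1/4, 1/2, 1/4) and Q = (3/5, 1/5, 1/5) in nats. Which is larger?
P

Computing entropies in nats:
H(P) = 1.0397
H(Q) = 0.9503

Distribution P has higher entropy.

Intuition: The distribution closer to uniform (more spread out) has higher entropy.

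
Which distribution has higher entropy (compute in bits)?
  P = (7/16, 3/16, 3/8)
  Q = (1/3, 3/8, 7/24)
Q

Computing entropies in bits:
H(P) = 1.5052
H(Q) = 1.5774

Distribution Q has higher entropy.

Intuition: The distribution closer to uniform (more spread out) has higher entropy.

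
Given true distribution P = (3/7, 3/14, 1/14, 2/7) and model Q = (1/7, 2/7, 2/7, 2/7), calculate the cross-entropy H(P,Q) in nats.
1.5498 nats

Cross-entropy: H(P,Q) = -Σ p(x) log q(x)

Alternatively: H(P,Q) = H(P) + D_KL(P||Q)
H(P) = 1.2397 nats
D_KL(P||Q) = 0.3102 nats

H(P,Q) = 1.2397 + 0.3102 = 1.5498 nats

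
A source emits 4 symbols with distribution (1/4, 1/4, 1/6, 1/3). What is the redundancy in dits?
0.0123 dits

Redundancy measures how far a source is from maximum entropy:
R = H_max - H(X)

Maximum entropy for 4 symbols: H_max = log_10(4) = 0.6021 dits
Actual entropy: H(X) = 0.5898 dits
Redundancy: R = 0.6021 - 0.5898 = 0.0123 dits

This redundancy represents potential for compression: the source could be compressed by 0.0123 dits per symbol.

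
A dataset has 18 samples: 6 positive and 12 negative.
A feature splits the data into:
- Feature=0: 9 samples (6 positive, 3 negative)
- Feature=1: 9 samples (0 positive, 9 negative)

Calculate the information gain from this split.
0.4591 bits

Information Gain = H(Y) - H(Y|Feature)

Before split:
P(positive) = 6/18 = 0.3333
H(Y) = 0.9183 bits

After split:
Feature=0: H = 0.9183 bits (weight = 9/18)
Feature=1: H = 0.0000 bits (weight = 9/18)
H(Y|Feature) = (9/18)×0.9183 + (9/18)×0.0000 = 0.4591 bits

Information Gain = 0.9183 - 0.4591 = 0.4591 bits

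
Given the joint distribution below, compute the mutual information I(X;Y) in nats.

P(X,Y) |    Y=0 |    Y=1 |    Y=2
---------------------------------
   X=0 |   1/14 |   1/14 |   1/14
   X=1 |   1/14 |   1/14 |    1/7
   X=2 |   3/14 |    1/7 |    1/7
0.0214 nats

Mutual information: I(X;Y) = H(X) + H(Y) - H(X,Y)

Marginals:
P(X) = (3/14, 2/7, 1/2), H(X) = 1.0346 nats
P(Y) = (5/14, 2/7, 5/14), H(Y) = 1.0934 nats

Joint entropy: H(X,Y) = 2.1066 nats

I(X;Y) = 1.0346 + 1.0934 - 2.1066 = 0.0214 nats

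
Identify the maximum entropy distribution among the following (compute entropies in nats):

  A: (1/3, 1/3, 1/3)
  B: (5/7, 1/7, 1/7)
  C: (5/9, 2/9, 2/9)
A

For a discrete distribution over n outcomes, entropy is maximized by the uniform distribution.

Computing entropies:
H(A) = 1.0986 nats
H(B) = 0.7963 nats
H(C) = 0.9950 nats

The uniform distribution (where all probabilities equal 1/3) achieves the maximum entropy of log_e(3) = 1.0986 nats.

Distribution A has the highest entropy.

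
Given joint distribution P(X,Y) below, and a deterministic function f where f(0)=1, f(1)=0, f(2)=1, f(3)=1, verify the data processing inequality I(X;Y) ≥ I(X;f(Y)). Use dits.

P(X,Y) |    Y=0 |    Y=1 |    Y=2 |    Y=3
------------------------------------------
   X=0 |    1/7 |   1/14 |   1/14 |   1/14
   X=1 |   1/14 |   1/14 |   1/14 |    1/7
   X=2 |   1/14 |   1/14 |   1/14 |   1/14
I(X;Y) = 0.0123, I(X;f(Y)) = 0.0006, inequality holds: 0.0123 ≥ 0.0006

Data Processing Inequality: For any Markov chain X → Y → Z, we have I(X;Y) ≥ I(X;Z).

Here Z = f(Y) is a deterministic function of Y, forming X → Y → Z.

Original I(X;Y) = 0.0123 dits

After applying f:
P(X,Z) where Z=f(Y):
- P(X,Z=0) = P(X,Y=1)
- P(X,Z=1) = P(X,Y=0) + P(X,Y=2) + P(X,Y=3)

I(X;Z) = I(X;f(Y)) = 0.0006 dits

Verification: 0.0123 ≥ 0.0006 ✓

Information cannot be created by processing; the function f can only lose information about X.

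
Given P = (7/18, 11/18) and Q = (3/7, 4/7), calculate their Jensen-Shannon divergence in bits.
0.0012 bits

Jensen-Shannon divergence is:
JSD(P||Q) = 0.5 × D_KL(P||M) + 0.5 × D_KL(Q||M)
where M = 0.5 × (P + Q) is the mixture distribution.

M = 0.5 × (7/18, 11/18) + 0.5 × (3/7, 4/7) = (0.40873, 0.59127)

D_KL(P||M) = 0.0012 bits
D_KL(Q||M) = 0.0012 bits

JSD(P||Q) = 0.5 × 0.0012 + 0.5 × 0.0012 = 0.0012 bits

Unlike KL divergence, JSD is symmetric and bounded: 0 ≤ JSD ≤ log(2).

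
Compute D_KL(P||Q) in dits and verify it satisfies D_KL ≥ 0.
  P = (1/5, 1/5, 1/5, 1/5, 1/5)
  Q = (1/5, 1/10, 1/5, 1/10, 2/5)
0.0602 dits

KL divergence satisfies the Gibbs inequality: D_KL(P||Q) ≥ 0 for all distributions P, Q.

D_KL(P||Q) = Σ p(x) log(p(x)/q(x))
Term by term:
  x=0: 1/5 × log_10[(1/5)/(1/5)] = 0.0000
  x=1: 1/5 × log_10[(1/5)/(1/10)] = 0.0602
  x=2: 1/5 × log_10[(1/5)/(1/5)] = 0.0000
  x=3: 1/5 × log_10[(1/5)/(1/10)] = 0.0602
  x=4: 1/5 × log_10[(1/5)/(2/5)] = -0.0602
D_KL(P||Q) = 0.0602 dits

D_KL(P||Q) = 0.0602 ≥ 0 ✓

This non-negativity is a fundamental property: relative entropy cannot be negative because it measures how different Q is from P.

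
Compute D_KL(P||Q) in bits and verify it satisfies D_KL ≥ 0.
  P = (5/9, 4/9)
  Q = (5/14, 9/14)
0.1175 bits

KL divergence satisfies the Gibbs inequality: D_KL(P||Q) ≥ 0 for all distributions P, Q.

D_KL(P||Q) = Σ p(x) log(p(x)/q(x))
Term by term:
  x=0: 5/9 × log_2[(5/9)/(5/14)] = 0.3541
  x=1: 4/9 × log_2[(4/9)/(9/14)] = -0.2367
D_KL(P||Q) = 0.1175 bits

D_KL(P||Q) = 0.1175 ≥ 0 ✓

This non-negativity is a fundamental property: relative entropy cannot be negative because it measures how different Q is from P.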